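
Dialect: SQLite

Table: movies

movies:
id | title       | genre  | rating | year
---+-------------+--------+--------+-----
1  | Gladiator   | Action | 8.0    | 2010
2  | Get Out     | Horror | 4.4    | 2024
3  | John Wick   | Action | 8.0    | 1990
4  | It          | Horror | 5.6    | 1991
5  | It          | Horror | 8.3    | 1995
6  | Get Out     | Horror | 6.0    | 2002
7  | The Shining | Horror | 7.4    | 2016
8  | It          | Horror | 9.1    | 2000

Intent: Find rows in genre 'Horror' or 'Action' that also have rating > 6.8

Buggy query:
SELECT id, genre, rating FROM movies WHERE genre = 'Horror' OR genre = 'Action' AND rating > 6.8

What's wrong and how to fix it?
Bug: Without parentheses, AND is evaluated before OR, so the rating filter only applies to the 'Action' branch

Fix: Add parentheses around the OR so the AND applies to both alternatives

Corrected query:
SELECT id, genre, rating FROM movies WHERE (genre = 'Horror' OR genre = 'Action') AND rating > 6.8

Result:
id | genre  | rating
---+--------+-------
1  | Action | 8     
3  | Action | 8     
5  | Horror | 8.3   
7  | Horror | 7.4   
8  | Horror | 9.1   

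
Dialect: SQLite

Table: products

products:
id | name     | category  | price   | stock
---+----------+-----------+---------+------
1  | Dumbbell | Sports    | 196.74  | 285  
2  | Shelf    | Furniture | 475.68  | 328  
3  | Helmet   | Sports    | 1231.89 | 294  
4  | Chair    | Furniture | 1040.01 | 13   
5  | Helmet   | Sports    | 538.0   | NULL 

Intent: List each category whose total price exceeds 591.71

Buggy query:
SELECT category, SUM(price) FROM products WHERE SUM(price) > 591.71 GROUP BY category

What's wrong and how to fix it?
Bug: WHERE runs before GROUP BY, so aggregates aren't available there

Fix: Move the aggregate condition to a HAVING clause

Corrected query:
SELECT category, SUM(price) FROM products GROUP BY category HAVING SUM(price) > 591.71

Result:
category  | SUM(price)
----------+-----------
Furniture | 1515.69   
Sports    | 1966.63   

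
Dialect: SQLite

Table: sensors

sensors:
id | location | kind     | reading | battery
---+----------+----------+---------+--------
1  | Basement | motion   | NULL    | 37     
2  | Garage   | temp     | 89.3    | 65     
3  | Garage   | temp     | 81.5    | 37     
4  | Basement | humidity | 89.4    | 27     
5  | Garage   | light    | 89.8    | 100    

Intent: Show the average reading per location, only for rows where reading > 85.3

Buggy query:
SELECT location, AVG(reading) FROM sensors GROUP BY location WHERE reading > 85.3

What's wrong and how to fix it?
Bug: Row-level WHERE must come before GROUP BY in the clause order

Fix: Move the WHERE clause before GROUP BY

Corrected query:
SELECT location, AVG(reading) FROM sensors WHERE reading > 85.3 GROUP BY location

Result:
location | AVG(reading)
---------+-------------
Basement | 89.4        
Garage   | 89.55       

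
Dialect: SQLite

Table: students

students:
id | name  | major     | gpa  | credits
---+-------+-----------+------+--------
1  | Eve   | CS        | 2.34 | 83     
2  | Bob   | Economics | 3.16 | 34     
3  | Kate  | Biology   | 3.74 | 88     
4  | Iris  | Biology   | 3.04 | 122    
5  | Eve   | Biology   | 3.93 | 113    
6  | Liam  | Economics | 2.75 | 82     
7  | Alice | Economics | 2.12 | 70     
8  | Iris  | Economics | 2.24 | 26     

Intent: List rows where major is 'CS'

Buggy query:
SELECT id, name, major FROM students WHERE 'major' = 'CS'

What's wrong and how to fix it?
Bug: Single quotes denote string literals in SQL; the column name is being compared as a constant string

Fix: Remove the quotes around the column name (or use double quotes for an identifier)

Corrected query:
SELECT id, name, major FROM students WHERE major = 'CS'

Result:
id | name | major
---+------+------
1  | Eve  | CS   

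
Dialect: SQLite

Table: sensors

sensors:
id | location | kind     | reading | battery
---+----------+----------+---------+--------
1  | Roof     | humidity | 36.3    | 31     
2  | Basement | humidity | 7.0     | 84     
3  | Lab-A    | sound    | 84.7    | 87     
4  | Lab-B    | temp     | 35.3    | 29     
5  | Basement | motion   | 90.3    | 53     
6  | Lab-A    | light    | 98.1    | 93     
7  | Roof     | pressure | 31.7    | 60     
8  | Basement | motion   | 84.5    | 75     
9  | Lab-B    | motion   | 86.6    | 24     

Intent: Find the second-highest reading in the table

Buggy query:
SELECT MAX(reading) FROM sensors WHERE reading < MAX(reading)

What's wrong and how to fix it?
Bug: MAX(reading) on the right of the comparison is an aggregate-in-WHERE error

Fix: Put the inner MAX in a scalar subquery

Corrected query:
SELECT MAX(reading) FROM sensors WHERE reading < (SELECT MAX(reading) FROM sensors)

Result:
MAX(reading)
------------
90.3        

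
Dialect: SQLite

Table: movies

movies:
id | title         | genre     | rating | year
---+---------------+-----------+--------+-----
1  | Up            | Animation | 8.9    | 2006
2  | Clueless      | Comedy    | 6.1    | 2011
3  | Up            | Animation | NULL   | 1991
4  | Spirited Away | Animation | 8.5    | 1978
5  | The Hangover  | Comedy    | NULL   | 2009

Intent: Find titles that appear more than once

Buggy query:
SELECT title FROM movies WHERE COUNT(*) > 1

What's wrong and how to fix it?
Bug: COUNT(*) is an aggregate and cannot be used in WHERE

Fix: GROUP BY title, then filter groups with HAVING COUNT(*) > 1

Corrected query:
SELECT title FROM movies GROUP BY title HAVING COUNT(*) > 1

Result:
title
-----
Up   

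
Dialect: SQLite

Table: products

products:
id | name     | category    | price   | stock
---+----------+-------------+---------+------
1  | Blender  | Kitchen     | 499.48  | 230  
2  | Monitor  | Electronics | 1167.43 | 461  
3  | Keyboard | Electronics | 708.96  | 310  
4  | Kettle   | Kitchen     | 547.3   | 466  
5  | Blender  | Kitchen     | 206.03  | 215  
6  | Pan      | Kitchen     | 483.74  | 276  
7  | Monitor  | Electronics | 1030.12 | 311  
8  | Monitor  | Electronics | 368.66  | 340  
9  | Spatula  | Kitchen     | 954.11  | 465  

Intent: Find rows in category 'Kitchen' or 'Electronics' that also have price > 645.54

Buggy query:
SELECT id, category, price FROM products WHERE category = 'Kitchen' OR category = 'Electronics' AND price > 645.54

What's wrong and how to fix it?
Bug: Without parentheses, AND is evaluated before OR, so the price filter only applies to the 'Electronics' branch

Fix: Add parentheses around the OR so the AND applies to both alternatives

Corrected query:
SELECT id, category, price FROM products WHERE (category = 'Kitchen' OR category = 'Electronics') AND price > 645.54

Result:
id | category    | price  
---+-------------+--------
2  | Electronics | 1167.43
3  | Electronics | 708.96 
7  | Electronics | 1030.12
9  | Kitchen     | 954.11 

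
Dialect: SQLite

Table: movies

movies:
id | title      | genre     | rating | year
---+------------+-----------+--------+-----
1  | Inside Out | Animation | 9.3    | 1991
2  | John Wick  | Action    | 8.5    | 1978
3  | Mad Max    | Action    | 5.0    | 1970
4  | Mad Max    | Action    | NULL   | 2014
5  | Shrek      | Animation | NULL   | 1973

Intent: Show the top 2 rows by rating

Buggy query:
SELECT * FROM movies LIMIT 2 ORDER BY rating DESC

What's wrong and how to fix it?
Bug: ORDER BY cannot follow LIMIT; LIMIT is the final clause

Fix: Swap the clauses: ORDER BY first, then LIMIT

Corrected query:
SELECT * FROM movies ORDER BY rating DESC LIMIT 2

Result:
id | title      | genre     | rating | year
---+------------+-----------+--------+-----
1  | Inside Out | Animation | 9.3    | 1991
2  | John Wick  | Action    | 8.5    | 1978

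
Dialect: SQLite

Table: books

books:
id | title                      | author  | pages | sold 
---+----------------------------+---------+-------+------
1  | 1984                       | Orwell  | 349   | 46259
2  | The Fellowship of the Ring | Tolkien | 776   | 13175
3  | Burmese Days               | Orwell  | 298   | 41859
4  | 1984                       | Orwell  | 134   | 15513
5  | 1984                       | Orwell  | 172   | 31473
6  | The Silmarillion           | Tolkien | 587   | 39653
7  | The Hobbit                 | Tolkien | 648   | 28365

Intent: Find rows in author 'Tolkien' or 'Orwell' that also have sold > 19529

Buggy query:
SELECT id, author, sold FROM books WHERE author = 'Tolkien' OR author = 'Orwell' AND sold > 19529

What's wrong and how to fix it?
Bug: Without parentheses, AND is evaluated before OR, so the sold filter only applies to the 'Orwell' branch

Fix: Group the OR with parentheses (or use IN), then AND the threshold

Corrected query:
SELECT id, author, sold FROM books WHERE (author = 'Tolkien' OR author = 'Orwell') AND sold > 19529

Result:
id | author  | sold 
---+---------+------
1  | Orwell  | 46259
3  | Orwell  | 41859
5  | Orwell  | 31473
6  | Tolkien | 39653
7  | Tolkien | 28365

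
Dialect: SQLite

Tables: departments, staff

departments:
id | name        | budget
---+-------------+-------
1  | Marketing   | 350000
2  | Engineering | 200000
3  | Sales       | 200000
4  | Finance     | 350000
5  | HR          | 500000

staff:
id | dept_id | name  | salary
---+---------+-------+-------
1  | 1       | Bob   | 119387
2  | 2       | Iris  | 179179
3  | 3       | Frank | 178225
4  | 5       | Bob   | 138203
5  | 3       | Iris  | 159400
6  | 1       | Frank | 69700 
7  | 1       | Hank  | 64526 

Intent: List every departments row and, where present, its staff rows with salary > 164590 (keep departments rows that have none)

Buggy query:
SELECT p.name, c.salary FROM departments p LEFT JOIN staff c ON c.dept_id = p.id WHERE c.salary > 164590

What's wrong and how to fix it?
Bug: A WHERE condition on the right-hand table after LEFT JOIN drops unmatched parents

Fix: Move the right-table condition into the ON clause so unmatched parents are kept

Corrected query:
SELECT p.name, c.salary FROM departments p LEFT JOIN staff c ON c.dept_id = p.id AND c.salary > 164590

Result:
name        | salary
------------+-------
Marketing   | NULL  
Engineering | 179179
Sales       | 178225
Finance     | NULL  
HR          | NULL  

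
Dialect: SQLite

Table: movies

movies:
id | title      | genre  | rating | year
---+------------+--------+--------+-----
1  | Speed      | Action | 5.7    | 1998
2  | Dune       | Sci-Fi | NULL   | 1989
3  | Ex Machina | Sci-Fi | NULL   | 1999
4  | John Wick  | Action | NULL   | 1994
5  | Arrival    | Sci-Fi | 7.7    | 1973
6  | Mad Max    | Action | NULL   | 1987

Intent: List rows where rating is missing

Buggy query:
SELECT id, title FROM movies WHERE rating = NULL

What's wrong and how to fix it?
Bug: '= NULL' is always unknown in SQL three-valued logic, so no rows match

Fix: Replace '= NULL' with 'IS NULL'

Corrected query:
SELECT id, title FROM movies WHERE rating IS NULL

Result:
id | title     
---+-----------
2  | Dune      
3  | Ex Machina
4  | John Wick 
6  | Mad Max   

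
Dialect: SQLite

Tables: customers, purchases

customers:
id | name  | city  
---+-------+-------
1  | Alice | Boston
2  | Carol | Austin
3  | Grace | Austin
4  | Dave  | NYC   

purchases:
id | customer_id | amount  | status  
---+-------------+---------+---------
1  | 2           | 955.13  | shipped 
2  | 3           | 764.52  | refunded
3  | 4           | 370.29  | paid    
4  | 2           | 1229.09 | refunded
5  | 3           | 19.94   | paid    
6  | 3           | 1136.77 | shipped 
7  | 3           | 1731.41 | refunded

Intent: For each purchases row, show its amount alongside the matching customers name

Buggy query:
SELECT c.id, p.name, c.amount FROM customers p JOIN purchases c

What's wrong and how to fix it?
Bug: Missing join condition: each purchases row is matched to all customers rows instead of just its own

Fix: Add ON c.customer_id = p.id to the JOIN

Corrected query:
SELECT c.id, p.name, c.amount FROM customers p JOIN purchases c ON c.customer_id = p.id

Result:
id | name  | amount 
---+-------+--------
1  | Carol | 955.13 
2  | Grace | 764.52 
3  | Dave  | 370.29 
4  | Carol | 1229.09
5  | Grace | 19.94  
6  | Grace | 1136.77
7  | Grace | 1731.41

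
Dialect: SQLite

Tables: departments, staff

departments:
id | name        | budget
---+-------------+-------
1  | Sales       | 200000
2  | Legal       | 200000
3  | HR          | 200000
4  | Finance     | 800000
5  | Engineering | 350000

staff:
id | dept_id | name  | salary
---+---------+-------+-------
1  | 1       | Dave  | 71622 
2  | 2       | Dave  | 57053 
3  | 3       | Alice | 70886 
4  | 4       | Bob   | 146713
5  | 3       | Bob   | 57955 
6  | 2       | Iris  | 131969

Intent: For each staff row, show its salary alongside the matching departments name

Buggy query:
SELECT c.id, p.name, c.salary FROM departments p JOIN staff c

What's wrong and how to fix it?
Bug: Missing join condition: each staff row is matched to all departments rows instead of just its own

Fix: Add ON c.dept_id = p.id to the JOIN

Corrected query:
SELECT c.id, p.name, c.salary FROM departments p JOIN staff c ON c.dept_id = p.id

Result:
id | name    | salary
---+---------+-------
1  | Sales   | 71622 
2  | Legal   | 57053 
3  | HR      | 70886 
4  | Finance | 146713
5  | HR      | 57955 
6  | Legal   | 131969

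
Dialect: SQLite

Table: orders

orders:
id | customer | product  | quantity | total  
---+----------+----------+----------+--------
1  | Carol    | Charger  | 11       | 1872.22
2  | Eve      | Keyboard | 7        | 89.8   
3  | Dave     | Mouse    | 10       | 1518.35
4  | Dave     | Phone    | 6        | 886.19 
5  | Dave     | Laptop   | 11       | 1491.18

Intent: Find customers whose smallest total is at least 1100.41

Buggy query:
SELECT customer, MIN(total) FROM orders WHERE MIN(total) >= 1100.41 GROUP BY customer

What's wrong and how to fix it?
Bug: MIN() in WHERE is a misuse of aggregate

Fix: Use HAVING for the per-group MIN condition

Corrected query:
SELECT customer, MIN(total) FROM orders GROUP BY customer HAVING MIN(total) >= 1100.41

Result:
customer | MIN(total)
---------+-----------
Carol    | 1872.22   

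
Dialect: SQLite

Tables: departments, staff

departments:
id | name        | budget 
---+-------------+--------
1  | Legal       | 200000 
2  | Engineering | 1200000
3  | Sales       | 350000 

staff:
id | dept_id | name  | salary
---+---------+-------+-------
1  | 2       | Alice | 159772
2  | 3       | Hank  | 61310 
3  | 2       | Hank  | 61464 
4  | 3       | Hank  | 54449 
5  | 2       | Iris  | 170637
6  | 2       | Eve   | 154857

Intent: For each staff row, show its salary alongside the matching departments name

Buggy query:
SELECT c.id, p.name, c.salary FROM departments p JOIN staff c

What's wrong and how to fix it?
Bug: JOIN with no ON clause produces a cartesian product; every staff row pairs with every departments row

Fix: Specify the join condition linking the foreign key to the parent id

Corrected query:
SELECT c.id, p.name, c.salary FROM departments p JOIN staff c ON c.dept_id = p.id

Result:
id | name        | salary
---+-------------+-------
1  | Engineering | 159772
2  | Sales       | 61310 
3  | Engineering | 61464 
4  | Sales       | 54449 
5  | Engineering | 170637
6  | Engineering | 154857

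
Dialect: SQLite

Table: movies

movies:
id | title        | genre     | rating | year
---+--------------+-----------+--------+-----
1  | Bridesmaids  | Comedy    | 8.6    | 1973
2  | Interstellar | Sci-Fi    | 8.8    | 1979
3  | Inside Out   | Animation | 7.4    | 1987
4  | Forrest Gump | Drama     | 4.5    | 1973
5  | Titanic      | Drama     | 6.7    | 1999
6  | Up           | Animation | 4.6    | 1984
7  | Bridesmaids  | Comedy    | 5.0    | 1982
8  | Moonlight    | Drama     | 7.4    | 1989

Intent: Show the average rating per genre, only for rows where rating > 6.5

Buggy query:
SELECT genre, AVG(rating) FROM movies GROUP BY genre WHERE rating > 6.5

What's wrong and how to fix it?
Bug: Row-level WHERE must come before GROUP BY in the clause order

Fix: Place WHERE between FROM and GROUP BY

Corrected query:
SELECT genre, AVG(rating) FROM movies WHERE rating > 6.5 GROUP BY genre

Result:
genre     | AVG(rating)
----------+------------
Animation | 7.4        
Comedy    | 8.6        
Drama     | 7.05       
Sci-Fi    | 8.8        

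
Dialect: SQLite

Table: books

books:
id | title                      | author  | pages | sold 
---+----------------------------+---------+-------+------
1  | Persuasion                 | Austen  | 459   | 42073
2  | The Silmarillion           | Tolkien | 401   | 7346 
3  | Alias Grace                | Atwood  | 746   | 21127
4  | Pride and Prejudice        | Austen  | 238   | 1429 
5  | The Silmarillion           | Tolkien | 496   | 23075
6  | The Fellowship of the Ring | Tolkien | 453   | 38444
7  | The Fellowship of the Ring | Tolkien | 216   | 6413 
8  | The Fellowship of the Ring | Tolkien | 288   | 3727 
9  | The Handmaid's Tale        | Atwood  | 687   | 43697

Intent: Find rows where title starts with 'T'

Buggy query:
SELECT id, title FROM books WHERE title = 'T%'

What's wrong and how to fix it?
Bug: Wildcards only work with LIKE; '=' treats '%' as a literal character

Fix: Use LIKE for wildcard pattern matching

Corrected query:
SELECT id, title FROM books WHERE title LIKE 'T%'

Result:
id | title                     
---+---------------------------
2  | The Silmarillion          
5  | The Silmarillion          
6  | The Fellowship of the Ring
7  | The Fellowship of the Ring
8  | The Fellowship of the Ring
9  | The Handmaid's Tale       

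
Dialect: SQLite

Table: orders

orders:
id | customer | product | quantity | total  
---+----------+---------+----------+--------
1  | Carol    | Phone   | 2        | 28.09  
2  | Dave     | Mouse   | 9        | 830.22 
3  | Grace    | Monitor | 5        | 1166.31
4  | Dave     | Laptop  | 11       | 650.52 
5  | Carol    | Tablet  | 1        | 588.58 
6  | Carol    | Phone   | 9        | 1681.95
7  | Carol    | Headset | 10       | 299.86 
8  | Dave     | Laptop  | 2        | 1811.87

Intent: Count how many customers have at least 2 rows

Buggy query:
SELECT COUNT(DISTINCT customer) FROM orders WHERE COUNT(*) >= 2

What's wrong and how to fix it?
Bug: COUNT(*) cannot appear in WHERE; the per-group count doesn't exist yet

Fix: Use a subquery that GROUPs and filters with HAVING, then count its rows

Corrected query:
SELECT COUNT(*) FROM (SELECT customer FROM orders GROUP BY customer HAVING COUNT(*) >= 2)

Result:
COUNT(*)
--------
2       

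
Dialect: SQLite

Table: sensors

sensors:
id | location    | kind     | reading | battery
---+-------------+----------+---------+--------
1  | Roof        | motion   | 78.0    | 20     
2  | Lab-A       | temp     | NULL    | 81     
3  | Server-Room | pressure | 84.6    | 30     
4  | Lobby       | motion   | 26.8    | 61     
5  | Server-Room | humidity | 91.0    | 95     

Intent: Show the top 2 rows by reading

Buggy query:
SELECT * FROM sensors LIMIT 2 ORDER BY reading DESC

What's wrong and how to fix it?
Bug: ORDER BY cannot follow LIMIT; LIMIT is the final clause

Fix: Swap the clauses: ORDER BY first, then LIMIT

Corrected query:
SELECT * FROM sensors ORDER BY reading DESC LIMIT 2

Result:
id | location    | kind     | reading | battery
---+-------------+----------+---------+--------
5  | Server-Room | humidity | 91      | 95     
3  | Server-Room | pressure | 84.6    | 30     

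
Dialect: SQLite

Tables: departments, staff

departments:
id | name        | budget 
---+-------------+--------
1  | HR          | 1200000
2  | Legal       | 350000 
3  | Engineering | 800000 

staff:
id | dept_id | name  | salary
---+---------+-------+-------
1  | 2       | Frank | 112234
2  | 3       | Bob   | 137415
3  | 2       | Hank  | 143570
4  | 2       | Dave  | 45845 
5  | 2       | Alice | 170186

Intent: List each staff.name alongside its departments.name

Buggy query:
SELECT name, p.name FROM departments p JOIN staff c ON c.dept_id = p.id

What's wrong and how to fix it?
Bug: 'name' exists in both joined tables, so the database can't tell which one is meant

Fix: Prefix ambiguous columns with the table alias

Corrected query:
SELECT c.name, p.name FROM departments p JOIN staff c ON c.dept_id = p.id

Result:
name  | name       
------+------------
Frank | Legal      
Bob   | Engineering
Hank  | Legal      
Dave  | Legal      
Alice | Legal      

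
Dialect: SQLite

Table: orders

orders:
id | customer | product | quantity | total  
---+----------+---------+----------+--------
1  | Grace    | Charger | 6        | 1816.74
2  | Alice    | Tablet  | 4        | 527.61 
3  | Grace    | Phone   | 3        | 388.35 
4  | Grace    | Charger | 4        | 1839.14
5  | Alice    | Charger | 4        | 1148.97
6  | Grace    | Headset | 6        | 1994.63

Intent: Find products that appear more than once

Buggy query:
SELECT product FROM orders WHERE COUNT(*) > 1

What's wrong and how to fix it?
Bug: WHERE can't reference COUNT(*); aggregates are computed after WHERE

Fix: GROUP BY product, then filter groups with HAVING COUNT(*) > 1

Corrected query:
SELECT product FROM orders GROUP BY product HAVING COUNT(*) > 1

Result:
product
-------
Charger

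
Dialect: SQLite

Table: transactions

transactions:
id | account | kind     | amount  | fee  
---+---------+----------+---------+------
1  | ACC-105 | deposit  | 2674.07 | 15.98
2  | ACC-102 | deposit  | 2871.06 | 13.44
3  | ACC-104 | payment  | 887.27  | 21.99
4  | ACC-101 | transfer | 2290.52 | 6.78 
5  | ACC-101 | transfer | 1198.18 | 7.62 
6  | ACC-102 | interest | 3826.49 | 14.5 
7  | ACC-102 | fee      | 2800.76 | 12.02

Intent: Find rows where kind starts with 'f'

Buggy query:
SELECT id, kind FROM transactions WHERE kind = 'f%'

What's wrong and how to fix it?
Bug: Wildcards only work with LIKE; '=' treats '%' as a literal character

Fix: Replace '=' with LIKE so 'f%' is treated as a pattern

Corrected query:
SELECT id, kind FROM transactions WHERE kind LIKE 'f%'

Result:
id | kind
---+-----
7  | fee 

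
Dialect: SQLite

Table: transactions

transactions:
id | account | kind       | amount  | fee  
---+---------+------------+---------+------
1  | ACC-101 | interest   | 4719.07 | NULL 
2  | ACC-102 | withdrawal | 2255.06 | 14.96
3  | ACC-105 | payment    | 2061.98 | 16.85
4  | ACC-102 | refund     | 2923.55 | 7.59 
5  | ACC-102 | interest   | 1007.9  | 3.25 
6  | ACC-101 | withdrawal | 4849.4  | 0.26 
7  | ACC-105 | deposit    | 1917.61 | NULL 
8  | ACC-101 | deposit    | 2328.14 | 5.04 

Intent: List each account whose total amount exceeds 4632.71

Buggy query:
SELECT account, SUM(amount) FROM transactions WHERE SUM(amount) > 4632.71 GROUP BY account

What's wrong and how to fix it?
Bug: WHERE runs before GROUP BY, so aggregates aren't available there

Fix: Use HAVING (which filters groups after aggregation) instead of WHERE

Corrected query:
SELECT account, SUM(amount) FROM transactions GROUP BY account HAVING SUM(amount) > 4632.71

Result:
account | SUM(amount)
--------+------------
ACC-101 | 11896.61   
ACC-102 | 6186.51    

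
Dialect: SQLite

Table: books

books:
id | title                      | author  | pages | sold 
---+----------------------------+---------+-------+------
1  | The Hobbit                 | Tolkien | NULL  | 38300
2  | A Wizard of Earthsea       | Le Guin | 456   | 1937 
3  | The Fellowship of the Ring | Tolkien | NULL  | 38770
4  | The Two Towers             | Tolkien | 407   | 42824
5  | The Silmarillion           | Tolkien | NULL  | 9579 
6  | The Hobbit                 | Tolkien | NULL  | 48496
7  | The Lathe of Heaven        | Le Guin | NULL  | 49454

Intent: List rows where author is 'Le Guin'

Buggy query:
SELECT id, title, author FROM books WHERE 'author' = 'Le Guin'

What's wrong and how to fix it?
Bug: 'author' in single quotes is a string literal, not the column; the comparison is literal-vs-literal and never true

Fix: Reference the column as author without single quotes

Corrected query:
SELECT id, title, author FROM books WHERE author = 'Le Guin'

Result:
id | title                | author 
---+----------------------+--------
2  | A Wizard of Earthsea | Le Guin
7  | The Lathe of Heaven  | Le Guin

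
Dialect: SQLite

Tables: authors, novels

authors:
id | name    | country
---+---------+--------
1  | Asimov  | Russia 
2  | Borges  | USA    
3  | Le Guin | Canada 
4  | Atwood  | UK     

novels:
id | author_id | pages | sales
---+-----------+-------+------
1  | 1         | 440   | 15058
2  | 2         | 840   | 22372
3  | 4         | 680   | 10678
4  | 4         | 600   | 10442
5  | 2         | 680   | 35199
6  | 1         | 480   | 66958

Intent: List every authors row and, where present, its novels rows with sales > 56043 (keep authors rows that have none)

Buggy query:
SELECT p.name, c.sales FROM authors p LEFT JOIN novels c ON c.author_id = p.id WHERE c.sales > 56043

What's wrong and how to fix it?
Bug: A WHERE condition on the right-hand table after LEFT JOIN drops unmatched parents

Fix: Move the right-table condition into the ON clause so unmatched parents are kept

Corrected query:
SELECT p.name, c.sales FROM authors p LEFT JOIN novels c ON c.author_id = p.id AND c.sales > 56043

Result:
name    | sales
--------+------
Asimov  | 66958
Borges  | NULL 
Le Guin | NULL 
Atwood  | NULL 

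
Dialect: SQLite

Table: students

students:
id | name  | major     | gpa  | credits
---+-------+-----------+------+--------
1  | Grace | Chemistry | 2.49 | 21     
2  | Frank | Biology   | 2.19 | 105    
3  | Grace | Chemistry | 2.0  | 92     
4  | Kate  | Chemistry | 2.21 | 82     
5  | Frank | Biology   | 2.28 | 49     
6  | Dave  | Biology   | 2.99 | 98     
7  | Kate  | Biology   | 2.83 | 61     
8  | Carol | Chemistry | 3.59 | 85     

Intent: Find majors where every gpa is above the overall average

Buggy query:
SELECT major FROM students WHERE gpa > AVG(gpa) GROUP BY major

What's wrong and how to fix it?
Bug: WHERE evaluates per row before aggregation, so AVG() is unavailable

Fix: Compute the overall average in a scalar subquery and compare each group's MIN against it in HAVING

Corrected query:
SELECT major FROM students GROUP BY major HAVING MIN(gpa) > (SELECT AVG(gpa) FROM students)

Result:
(no rows)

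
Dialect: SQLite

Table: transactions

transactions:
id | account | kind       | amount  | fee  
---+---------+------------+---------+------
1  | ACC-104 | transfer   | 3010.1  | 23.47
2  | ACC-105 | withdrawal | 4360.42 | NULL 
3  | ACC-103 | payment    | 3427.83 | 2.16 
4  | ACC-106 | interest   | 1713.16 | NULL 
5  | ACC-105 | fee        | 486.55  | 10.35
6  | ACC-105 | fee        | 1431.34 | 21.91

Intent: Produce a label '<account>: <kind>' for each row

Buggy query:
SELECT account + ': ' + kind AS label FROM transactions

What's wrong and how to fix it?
Bug: SQLite uses || for string concatenation; + coerces text to numbers (yielding 0)

Fix: Replace + with || to concatenate text

Corrected query:
SELECT account || ': ' || kind AS label FROM transactions

Result:
label              
-------------------
ACC-104: transfer  
ACC-105: withdrawal
ACC-103: payment   
ACC-106: interest  
ACC-105: fee       
ACC-105: fee       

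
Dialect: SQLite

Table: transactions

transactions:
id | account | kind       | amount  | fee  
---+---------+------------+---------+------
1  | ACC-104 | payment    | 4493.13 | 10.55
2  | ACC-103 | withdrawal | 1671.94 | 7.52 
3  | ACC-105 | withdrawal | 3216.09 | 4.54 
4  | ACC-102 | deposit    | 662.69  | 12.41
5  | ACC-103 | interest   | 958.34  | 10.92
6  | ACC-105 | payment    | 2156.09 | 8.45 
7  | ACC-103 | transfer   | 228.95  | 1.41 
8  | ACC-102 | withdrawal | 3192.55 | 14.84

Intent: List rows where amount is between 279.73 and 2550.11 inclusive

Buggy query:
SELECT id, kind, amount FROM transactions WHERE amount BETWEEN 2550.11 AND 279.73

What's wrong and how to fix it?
Bug: BETWEEN expects the lower bound first; with 2550.11 AND 279.73 the range is empty

Fix: Swap the bounds so the smaller value comes first

Corrected query:
SELECT id, kind, amount FROM transactions WHERE amount BETWEEN 279.73 AND 2550.11

Result:
id | kind       | amount 
---+------------+--------
2  | withdrawal | 1671.94
4  | deposit    | 662.69 
5  | interest   | 958.34 
6  | payment    | 2156.09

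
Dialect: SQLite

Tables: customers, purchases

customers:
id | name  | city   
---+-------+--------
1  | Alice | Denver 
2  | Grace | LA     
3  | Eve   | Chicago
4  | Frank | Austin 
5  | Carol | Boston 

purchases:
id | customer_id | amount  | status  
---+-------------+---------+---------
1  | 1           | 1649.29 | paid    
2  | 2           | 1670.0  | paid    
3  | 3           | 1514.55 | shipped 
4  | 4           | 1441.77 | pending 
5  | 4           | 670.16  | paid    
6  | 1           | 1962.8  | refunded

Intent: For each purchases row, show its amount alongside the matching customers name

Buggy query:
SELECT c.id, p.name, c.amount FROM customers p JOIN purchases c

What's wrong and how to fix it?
Bug: JOIN with no ON clause produces a cartesian product; every purchases row pairs with every customers row

Fix: Add ON c.customer_id = p.id to the JOIN

Corrected query:
SELECT c.id, p.name, c.amount FROM customers p JOIN purchases c ON c.customer_id = p.id

Result:
id | name  | amount 
---+-------+--------
1  | Alice | 1649.29
2  | Grace | 1670   
3  | Eve   | 1514.55
4  | Frank | 1441.77
5  | Frank | 670.16 
6  | Alice | 1962.8 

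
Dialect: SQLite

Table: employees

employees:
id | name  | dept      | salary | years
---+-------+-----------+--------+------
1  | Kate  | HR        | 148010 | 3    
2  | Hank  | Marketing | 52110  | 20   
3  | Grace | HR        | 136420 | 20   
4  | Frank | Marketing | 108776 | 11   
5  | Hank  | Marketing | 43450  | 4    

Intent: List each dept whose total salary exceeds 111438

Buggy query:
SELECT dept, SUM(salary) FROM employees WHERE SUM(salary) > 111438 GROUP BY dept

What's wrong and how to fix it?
Bug: SUM(salary) is an aggregate, but WHERE filters rows before aggregation

Fix: Use HAVING (which filters groups after aggregation) instead of WHERE

Corrected query:
SELECT dept, SUM(salary) FROM employees GROUP BY dept HAVING SUM(salary) > 111438

Result:
dept      | SUM(salary)
----------+------------
HR        | 284430     
Marketing | 204336     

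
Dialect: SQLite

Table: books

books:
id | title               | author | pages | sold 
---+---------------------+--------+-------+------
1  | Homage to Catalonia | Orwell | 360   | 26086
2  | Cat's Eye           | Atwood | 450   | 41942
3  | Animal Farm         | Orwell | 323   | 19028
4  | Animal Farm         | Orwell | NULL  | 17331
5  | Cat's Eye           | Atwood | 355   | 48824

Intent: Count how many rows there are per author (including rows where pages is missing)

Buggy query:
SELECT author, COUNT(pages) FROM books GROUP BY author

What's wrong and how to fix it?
Bug: COUNT(column) counts non-NULL values only; rows with NULL pages aren't counted

Fix: Use COUNT(*) to count all rows regardless of NULL

Corrected query:
SELECT author, COUNT(*) FROM books GROUP BY author

Result:
author | COUNT(*)
-------+---------
Atwood | 2       
Orwell | 3       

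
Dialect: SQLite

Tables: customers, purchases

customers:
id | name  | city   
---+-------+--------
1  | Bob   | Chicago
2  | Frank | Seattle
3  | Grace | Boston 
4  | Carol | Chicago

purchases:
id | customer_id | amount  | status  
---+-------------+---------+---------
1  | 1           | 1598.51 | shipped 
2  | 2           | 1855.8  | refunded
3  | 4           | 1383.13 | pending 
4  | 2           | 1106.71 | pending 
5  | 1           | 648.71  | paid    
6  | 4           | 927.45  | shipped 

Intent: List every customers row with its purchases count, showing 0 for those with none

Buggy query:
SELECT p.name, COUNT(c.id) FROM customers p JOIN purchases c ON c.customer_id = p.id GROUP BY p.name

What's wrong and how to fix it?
Bug: INNER JOIN drops customers rows that have no matching purchases rows

Fix: Use LEFT JOIN so parents without children still appear (COUNT(c.id) gives 0)

Corrected query:
SELECT p.name, COUNT(c.id) FROM customers p LEFT JOIN purchases c ON c.customer_id = p.id GROUP BY p.name

Result:
name  | COUNT(c.id)
------+------------
Bob   | 2          
Carol | 2          
Frank | 2          
Grace | 0          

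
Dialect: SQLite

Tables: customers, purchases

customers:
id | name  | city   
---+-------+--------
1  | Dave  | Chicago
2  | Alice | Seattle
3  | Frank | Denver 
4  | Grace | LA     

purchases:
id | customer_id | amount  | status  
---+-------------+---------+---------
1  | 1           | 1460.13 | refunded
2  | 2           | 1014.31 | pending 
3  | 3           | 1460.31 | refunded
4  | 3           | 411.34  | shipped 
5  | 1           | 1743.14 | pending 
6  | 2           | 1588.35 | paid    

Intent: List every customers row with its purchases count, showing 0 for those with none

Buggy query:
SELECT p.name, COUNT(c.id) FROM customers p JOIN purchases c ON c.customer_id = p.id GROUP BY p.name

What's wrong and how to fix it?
Bug: INNER JOIN drops customers rows that have no matching purchases rows

Fix: Use LEFT JOIN so parents without children still appear (COUNT(c.id) gives 0)

Corrected query:
SELECT p.name, COUNT(c.id) FROM customers p LEFT JOIN purchases c ON c.customer_id = p.id GROUP BY p.name

Result:
name  | COUNT(c.id)
------+------------
Alice | 2          
Dave  | 2          
Frank | 2          
Grace | 0          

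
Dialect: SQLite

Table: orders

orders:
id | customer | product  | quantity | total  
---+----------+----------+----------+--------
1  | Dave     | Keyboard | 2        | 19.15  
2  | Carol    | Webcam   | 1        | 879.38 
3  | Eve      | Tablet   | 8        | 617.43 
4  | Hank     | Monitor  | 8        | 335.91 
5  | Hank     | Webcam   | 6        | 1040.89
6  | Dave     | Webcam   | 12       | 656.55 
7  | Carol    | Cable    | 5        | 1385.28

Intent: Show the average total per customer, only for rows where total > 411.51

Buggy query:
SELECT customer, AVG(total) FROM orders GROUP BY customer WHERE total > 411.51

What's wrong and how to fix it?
Bug: Row-level WHERE must come before GROUP BY in the clause order

Fix: Move the WHERE clause before GROUP BY

Corrected query:
SELECT customer, AVG(total) FROM orders WHERE total > 411.51 GROUP BY customer

Result:
customer | AVG(total)
---------+-----------
Carol    | 1132.33   
Dave     | 656.55    
Eve      | 617.43    
Hank     | 1040.89   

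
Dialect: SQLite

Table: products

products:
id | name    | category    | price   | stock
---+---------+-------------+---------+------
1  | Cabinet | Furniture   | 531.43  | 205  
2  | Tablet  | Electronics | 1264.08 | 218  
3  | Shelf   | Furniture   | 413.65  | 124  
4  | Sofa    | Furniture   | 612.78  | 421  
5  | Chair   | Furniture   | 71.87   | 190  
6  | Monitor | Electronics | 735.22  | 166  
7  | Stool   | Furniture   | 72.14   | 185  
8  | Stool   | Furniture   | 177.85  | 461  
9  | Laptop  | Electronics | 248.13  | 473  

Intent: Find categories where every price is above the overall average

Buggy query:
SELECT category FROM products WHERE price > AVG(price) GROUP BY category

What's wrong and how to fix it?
Bug: WHERE evaluates per row before aggregation, so AVG() is unavailable

Fix: Use a subquery for AVG and a HAVING MIN(...) filter so the condition holds for every row in the group

Corrected query:
SELECT category FROM products GROUP BY category HAVING MIN(price) > (SELECT AVG(price) FROM products)

Result:
(no rows)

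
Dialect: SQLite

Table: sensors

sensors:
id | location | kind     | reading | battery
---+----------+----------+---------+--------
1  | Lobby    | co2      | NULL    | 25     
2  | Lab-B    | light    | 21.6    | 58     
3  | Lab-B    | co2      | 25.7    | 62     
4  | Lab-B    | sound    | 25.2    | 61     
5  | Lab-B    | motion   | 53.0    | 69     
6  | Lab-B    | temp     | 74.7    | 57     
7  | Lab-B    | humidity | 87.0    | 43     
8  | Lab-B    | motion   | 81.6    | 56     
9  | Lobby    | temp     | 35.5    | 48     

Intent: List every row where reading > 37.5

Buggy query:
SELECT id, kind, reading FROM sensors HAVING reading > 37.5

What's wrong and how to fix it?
Bug: HAVING filters the output of aggregation, but this query has no GROUP BY and no aggregate functions, so SQLite rejects it (HAVING clause on a non-aggregate query); the condition here is per row

Fix: Use WHERE for row-level filtering

Corrected query:
SELECT id, kind, reading FROM sensors WHERE reading > 37.5

Result:
id | kind     | reading
---+----------+--------
5  | motion   | 53     
6  | temp     | 74.7   
7  | humidity | 87     
8  | motion   | 81.6   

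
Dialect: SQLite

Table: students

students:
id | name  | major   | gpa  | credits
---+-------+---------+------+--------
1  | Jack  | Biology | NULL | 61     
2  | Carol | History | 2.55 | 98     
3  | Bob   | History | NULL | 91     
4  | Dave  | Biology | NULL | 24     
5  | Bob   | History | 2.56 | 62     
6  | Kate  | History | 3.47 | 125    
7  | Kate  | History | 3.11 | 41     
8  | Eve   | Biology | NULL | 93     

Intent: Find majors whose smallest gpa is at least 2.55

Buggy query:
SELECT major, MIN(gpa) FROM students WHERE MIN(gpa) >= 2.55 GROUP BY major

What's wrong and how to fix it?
Bug: MIN() in WHERE is a misuse of aggregate

Fix: Replace WHERE with HAVING after the GROUP BY

Corrected query:
SELECT major, MIN(gpa) FROM students GROUP BY major HAVING MIN(gpa) >= 2.55

Result:
major   | MIN(gpa)
--------+---------
History | 2.55    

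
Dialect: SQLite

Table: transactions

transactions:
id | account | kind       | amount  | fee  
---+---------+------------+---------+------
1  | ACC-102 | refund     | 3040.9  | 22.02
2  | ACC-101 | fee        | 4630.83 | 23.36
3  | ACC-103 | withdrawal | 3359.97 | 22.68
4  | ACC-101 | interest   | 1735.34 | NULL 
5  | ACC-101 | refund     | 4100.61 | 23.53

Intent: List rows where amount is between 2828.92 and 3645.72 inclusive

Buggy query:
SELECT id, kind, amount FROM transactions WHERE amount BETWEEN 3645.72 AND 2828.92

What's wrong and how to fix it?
Bug: The bounds are reversed; BETWEEN a AND b requires a <= b to match anything

Fix: Swap the bounds so the smaller value comes first

Corrected query:
SELECT id, kind, amount FROM transactions WHERE amount BETWEEN 2828.92 AND 3645.72

Result:
id | kind       | amount 
---+------------+--------
1  | refund     | 3040.9 
3  | withdrawal | 3359.97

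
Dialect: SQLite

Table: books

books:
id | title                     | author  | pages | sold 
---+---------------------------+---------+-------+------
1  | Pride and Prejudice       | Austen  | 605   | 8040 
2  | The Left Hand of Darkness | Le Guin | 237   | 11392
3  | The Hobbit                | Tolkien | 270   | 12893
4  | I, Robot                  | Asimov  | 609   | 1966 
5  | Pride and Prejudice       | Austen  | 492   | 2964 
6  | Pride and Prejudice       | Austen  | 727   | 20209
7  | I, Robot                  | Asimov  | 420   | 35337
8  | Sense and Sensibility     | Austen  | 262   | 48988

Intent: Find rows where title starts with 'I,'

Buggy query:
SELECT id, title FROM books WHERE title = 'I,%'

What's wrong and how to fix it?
Bug: Wildcards only work with LIKE; '=' treats '%' as a literal character

Fix: Replace '=' with LIKE so 'I,%' is treated as a pattern

Corrected query:
SELECT id, title FROM books WHERE title LIKE 'I,%'

Result:
id | title   
---+---------
4  | I, Robot
7  | I, Robot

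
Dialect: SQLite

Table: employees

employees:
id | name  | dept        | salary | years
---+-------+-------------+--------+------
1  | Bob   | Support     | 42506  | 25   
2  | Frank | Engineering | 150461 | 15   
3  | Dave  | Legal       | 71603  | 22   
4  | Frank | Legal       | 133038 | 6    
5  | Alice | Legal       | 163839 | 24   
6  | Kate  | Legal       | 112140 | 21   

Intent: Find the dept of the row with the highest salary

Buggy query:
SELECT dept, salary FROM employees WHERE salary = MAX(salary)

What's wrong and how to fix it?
Bug: MAX(salary) is an aggregate and cannot be used directly in WHERE

Fix: Use a subquery: WHERE salary = (SELECT MAX(salary) FROM employees)

Corrected query:
SELECT dept, salary FROM employees WHERE salary = (SELECT MAX(salary) FROM employees)

Result:
dept  | salary
------+-------
Legal | 163839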